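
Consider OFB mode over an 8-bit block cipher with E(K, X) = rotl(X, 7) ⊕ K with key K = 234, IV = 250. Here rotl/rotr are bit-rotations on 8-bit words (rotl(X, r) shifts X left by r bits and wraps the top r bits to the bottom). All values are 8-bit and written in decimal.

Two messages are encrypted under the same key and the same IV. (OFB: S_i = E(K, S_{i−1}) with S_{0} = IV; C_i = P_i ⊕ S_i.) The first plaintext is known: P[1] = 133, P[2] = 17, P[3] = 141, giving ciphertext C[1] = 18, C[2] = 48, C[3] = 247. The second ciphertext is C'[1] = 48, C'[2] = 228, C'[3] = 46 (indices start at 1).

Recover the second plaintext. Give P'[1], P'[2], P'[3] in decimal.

In OFB with a reused IV, both messages share the same keystream S_i, so C_i ⊕ C'_i = P_i ⊕ P'_i and thus P'_i = P_i ⊕ C_i ⊕ C'_i.
P'[1]: 133 ⊕ 18 ⊕ 48 = 167.
P'[2]: 17 ⊕ 48 ⊕ 228 = 197.
P'[3]: 141 ⊕ 247 ⊕ 46 = 84.

P'[1] = 167, P'[2] = 197, P'[3] = 84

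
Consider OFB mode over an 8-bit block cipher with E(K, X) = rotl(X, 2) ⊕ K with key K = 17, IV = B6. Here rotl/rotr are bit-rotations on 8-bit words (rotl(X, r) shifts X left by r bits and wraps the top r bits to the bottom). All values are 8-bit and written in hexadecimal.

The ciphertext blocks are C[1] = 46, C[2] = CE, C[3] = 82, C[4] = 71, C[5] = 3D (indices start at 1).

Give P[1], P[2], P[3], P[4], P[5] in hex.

OFB decryption: S_i = E(K, S_{i−1}) with S_{0} = IV; P_i = C_i ⊕ S_i.
P[1]: S = E(K, B6) = CD; 46 ⊕ CD = 8B.
P[2]: S = E(K, CD) = 20; CE ⊕ 20 = EE.
P[3]: S = E(K, 20) = 97; 82 ⊕ 97 = 15.
P[4]: S = E(K, 97) = 49; 71 ⊕ 49 = 38.
P[5]: S = E(K, 49) = 32; 3D ⊕ 32 = 0F.

P[1] = 8B, P[2] = EE, P[3] = 15, P[4] = 38, P[5] = 0F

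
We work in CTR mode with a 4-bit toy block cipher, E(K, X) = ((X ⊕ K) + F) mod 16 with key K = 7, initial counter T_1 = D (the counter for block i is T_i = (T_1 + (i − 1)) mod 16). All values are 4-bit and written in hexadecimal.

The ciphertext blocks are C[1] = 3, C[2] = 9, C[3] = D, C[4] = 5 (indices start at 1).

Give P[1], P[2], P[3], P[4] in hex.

CTR decryption: S_i = E(K, T_i) where T_i is the counter for block i; P_i = C_i ⊕ S_i.
P[1]: T = D, S = E(K, T) = 9; 3 ⊕ 9 = A.
P[2]: T = E, S = E(K, T) = 8; 9 ⊕ 8 = 1.
P[3]: T = F, S = E(K, T) = 7; D ⊕ 7 = A.
P[4]: T = 0, S = E(K, T) = 6; 5 ⊕ 6 = 3.

P[1] = A, P[2] = 1, P[3] = A, P[4] = 3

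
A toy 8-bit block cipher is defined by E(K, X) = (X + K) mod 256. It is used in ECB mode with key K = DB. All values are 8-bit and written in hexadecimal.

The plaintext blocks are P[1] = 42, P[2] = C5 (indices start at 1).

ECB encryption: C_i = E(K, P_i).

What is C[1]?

C[1]: E(K, 42) = 1D.

C[1] = 1D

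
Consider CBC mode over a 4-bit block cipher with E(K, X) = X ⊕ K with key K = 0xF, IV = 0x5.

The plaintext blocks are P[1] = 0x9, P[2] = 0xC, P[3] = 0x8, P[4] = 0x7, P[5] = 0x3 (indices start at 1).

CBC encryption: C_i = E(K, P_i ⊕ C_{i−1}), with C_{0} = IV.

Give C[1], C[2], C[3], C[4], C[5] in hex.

C[1] = 0x3, C[2] = 0x0, C[3] = 0x7, C[4] = 0xF, C[5] = 0x3

C[1]: P[1] ⊕ 0x5 = 0xC; E(K, 0xC) = 0x3.
C[2]: P[2] ⊕ 0x3 = 0xF; E(K, 0xF) = 0x0.
C[3]: P[3] ⊕ 0x0 = 0x8; E(K, 0x8) = 0x7.
C[4]: P[4] ⊕ 0x7 = 0x0; E(K, 0x0) = 0xF.
C[5]: P[5] ⊕ 0xF = 0xC; E(K, 0xC) = 0x3.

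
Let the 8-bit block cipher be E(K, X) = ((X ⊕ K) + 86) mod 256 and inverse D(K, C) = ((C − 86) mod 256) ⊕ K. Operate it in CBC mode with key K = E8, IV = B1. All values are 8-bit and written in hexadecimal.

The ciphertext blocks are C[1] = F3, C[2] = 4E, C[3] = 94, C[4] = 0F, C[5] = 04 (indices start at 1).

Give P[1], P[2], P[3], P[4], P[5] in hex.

CBC decryption: P_i = D(K, C_i) ⊕ C_{i−1}, with C_{0} = IV.
P[1]: D(K, F3) = 85; 85 ⊕ B1 = 34.
P[2]: D(K, 4E) = 20; 20 ⊕ F3 = D3.
P[3]: D(K, 94) = E6; E6 ⊕ 4E = A8.
P[4]: D(K, 0F) = 61; 61 ⊕ 94 = F5.
P[5]: D(K, 04) = 96; 96 ⊕ 0F = 99.

P[1] = 34, P[2] = D3, P[3] = A8, P[4] = F5, P[5] = 99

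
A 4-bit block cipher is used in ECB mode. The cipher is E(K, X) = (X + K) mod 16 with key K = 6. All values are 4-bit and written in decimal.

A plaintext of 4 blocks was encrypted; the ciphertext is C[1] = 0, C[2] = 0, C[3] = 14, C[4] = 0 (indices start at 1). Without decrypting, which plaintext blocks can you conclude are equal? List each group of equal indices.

P[1] = P[2] = P[4]

ECB encrypts each block independently with the same key, so equal ciphertext blocks imply equal plaintext blocks.
C[1] = C[2] = C[4] = 0, so P[1] = P[2] = P[4].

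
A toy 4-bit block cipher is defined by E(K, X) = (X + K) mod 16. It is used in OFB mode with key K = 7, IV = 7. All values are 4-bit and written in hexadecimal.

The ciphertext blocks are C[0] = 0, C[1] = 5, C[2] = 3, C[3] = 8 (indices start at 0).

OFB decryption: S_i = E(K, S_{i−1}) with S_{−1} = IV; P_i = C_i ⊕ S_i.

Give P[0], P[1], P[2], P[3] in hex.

P[0] = E, P[1] = 0, P[2] = F, P[3] = B

P[0]: S = E(K, 7) = E; 0 ⊕ E = E.
P[1]: S = E(K, E) = 5; 5 ⊕ 5 = 0.
P[2]: S = E(K, 5) = C; 3 ⊕ C = F.
P[3]: S = E(K, C) = 3; 8 ⊕ 3 = B.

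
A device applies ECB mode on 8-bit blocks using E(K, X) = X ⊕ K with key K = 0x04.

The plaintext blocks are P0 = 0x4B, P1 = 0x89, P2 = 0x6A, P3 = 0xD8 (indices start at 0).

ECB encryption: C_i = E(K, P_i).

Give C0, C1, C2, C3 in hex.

C0: E(K, 0x4B) = 0x4F.
C1: E(K, 0x89) = 0x8D.
C2: E(K, 0x6A) = 0x6E.
C3: E(K, 0xD8) = 0xDC.

C0 = 0x4F, C1 = 0x8D, C2 = 0x6E, C3 = 0xDC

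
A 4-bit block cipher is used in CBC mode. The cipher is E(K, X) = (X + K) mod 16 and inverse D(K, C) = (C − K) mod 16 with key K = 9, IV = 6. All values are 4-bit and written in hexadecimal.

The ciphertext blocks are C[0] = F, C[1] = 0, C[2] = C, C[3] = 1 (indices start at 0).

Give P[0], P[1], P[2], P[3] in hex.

P[0] = 0, P[1] = 8, P[2] = 3, P[3] = 4

CBC decryption: P_i = D(K, C_i) ⊕ C_{i−1}, with C_{−1} = IV.
P[0]: D(K, F) = 6; 6 ⊕ 6 = 0.
P[1]: D(K, 0) = 7; 7 ⊕ F = 8.
P[2]: D(K, C) = 3; 3 ⊕ 0 = 3.
P[3]: D(K, 1) = 8; 8 ⊕ C = 4.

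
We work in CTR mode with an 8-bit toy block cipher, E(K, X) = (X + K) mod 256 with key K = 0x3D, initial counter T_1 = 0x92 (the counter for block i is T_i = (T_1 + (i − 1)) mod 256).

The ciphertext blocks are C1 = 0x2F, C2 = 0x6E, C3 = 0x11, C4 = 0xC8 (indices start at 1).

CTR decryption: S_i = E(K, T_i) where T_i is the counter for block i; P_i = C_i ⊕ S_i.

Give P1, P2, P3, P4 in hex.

P1: T = 0x92, S = E(K, T) = 0xCF; 0x2F ⊕ 0xCF = 0xE0.
P2: T = 0x93, S = E(K, T) = 0xD0; 0x6E ⊕ 0xD0 = 0xBE.
P3: T = 0x94, S = E(K, T) = 0xD1; 0x11 ⊕ 0xD1 = 0xC0.
P4: T = 0x95, S = E(K, T) = 0xD2; 0xC8 ⊕ 0xD2 = 0x1A.

P1 = 0xE0, P2 = 0xBE, P3 = 0xC0, P4 = 0x1A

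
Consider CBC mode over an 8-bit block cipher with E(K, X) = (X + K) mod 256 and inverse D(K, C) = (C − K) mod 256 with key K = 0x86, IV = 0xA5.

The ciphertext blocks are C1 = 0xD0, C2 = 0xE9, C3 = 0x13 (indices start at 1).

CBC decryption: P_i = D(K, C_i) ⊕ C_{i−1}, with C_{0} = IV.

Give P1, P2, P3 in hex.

P1: D(K, 0xD0) = 0x4A; 0x4A ⊕ 0xA5 = 0xEF.
P2: D(K, 0xE9) = 0x63; 0x63 ⊕ 0xD0 = 0xB3.
P3: D(K, 0x13) = 0x8D; 0x8D ⊕ 0xE9 = 0x64.

P1 = 0xEF, P2 = 0xB3, P3 = 0x64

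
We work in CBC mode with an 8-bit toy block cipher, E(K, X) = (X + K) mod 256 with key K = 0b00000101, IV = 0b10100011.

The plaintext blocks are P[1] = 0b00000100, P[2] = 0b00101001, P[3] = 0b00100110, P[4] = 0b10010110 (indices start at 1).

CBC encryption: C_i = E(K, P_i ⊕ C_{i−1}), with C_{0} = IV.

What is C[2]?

C[2] = 0b10001010

C[1]: P[1] ⊕ 0b10100011 = 0b10100111; E(K, 0b10100111) = 0b10101100.
C[2]: P[2] ⊕ 0b10101100 = 0b10000101; E(K, 0b10000101) = 0b10001010.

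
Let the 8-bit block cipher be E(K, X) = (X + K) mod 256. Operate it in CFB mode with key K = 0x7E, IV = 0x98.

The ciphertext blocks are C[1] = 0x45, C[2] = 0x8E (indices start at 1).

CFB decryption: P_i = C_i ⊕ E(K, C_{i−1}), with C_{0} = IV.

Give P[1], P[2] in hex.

P[1]: E(K, 0x98) = 0x16; 0x45 ⊕ 0x16 = 0x53.
P[2]: E(K, 0x45) = 0xC3; 0x8E ⊕ 0xC3 = 0x4D.

P[1] = 0x53, P[2] = 0x4D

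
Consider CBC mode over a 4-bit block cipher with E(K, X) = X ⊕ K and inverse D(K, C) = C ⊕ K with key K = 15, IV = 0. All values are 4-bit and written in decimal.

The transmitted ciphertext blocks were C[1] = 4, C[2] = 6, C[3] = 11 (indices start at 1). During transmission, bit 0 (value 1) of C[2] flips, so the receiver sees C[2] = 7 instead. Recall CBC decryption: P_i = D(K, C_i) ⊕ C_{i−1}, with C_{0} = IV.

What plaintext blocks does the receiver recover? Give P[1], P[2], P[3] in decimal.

Only C[2] changed, to 7. In CBC, a change in C_i garbles P_i and flips the same bit in P_{i+1}. Decrypting the received ciphertext:
P[1]: D(K, 4) = 11; 11 ⊕ 0 = 11.
P[2]: D(K, 7) = 8; 8 ⊕ 4 = 12.
P[3]: D(K, 11) = 4; 4 ⊕ 7 = 3.
Blocks that differ from the original plaintext: P[2], P[3].

P[1] = 11, P[2] = 12, P[3] = 3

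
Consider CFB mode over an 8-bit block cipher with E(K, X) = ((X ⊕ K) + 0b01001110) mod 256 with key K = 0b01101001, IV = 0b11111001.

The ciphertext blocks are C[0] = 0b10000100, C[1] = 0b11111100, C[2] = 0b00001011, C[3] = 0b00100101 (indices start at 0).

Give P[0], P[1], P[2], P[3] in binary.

P[0] = 0b01011010, P[1] = 0b11000111, P[2] = 0b11101000, P[3] = 0b10010101

CFB decryption: P_i = C_i ⊕ E(K, C_{i−1}), with C_{−1} = IV.
P[0]: E(K, 0b11111001) = 0b11011110; 0b10000100 ⊕ 0b11011110 = 0b01011010.
P[1]: E(K, 0b10000100) = 0b00111011; 0b11111100 ⊕ 0b00111011 = 0b11000111.
P[2]: E(K, 0b11111100) = 0b11100011; 0b00001011 ⊕ 0b11100011 = 0b11101000.
P[3]: E(K, 0b00001011) = 0b10110000; 0b00100101 ⊕ 0b10110000 = 0b10010101.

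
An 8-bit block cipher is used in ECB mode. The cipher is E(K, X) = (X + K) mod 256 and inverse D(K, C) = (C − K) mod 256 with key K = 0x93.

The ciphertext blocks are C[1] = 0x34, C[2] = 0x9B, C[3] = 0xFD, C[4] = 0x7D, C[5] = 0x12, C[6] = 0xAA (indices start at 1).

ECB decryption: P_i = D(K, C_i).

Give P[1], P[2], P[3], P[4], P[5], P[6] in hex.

P[1]: D(K, 0x34) = 0xA1.
P[2]: D(K, 0x9B) = 0x08.
P[3]: D(K, 0xFD) = 0x6A.
P[4]: D(K, 0x7D) = 0xEA.
P[5]: D(K, 0x12) = 0x7F.
P[6]: D(K, 0xAA) = 0x17.

P[1] = 0xA1, P[2] = 0x08, P[3] = 0x6A, P[4] = 0xEA, P[5] = 0x7F, P[6] = 0x17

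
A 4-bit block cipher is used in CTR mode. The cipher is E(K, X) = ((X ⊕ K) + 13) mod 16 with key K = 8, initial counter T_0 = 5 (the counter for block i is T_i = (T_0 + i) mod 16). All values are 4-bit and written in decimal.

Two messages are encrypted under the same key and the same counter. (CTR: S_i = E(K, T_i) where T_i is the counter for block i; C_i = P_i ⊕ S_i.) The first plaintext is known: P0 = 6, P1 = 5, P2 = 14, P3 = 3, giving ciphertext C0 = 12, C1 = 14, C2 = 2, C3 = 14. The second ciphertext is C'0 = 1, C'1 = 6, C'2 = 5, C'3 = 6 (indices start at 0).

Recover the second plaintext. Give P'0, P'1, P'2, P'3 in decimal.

In CTR with a reused counter, both messages share the same keystream S_i, so C_i ⊕ C'_i = P_i ⊕ P'_i and thus P'_i = P_i ⊕ C_i ⊕ C'_i.
P'0: 6 ⊕ 12 ⊕ 1 = 11.
P'1: 5 ⊕ 14 ⊕ 6 = 13.
P'2: 14 ⊕ 2 ⊕ 5 = 9.
P'3: 3 ⊕ 14 ⊕ 6 = 11.

P'0 = 11, P'1 = 13, P'2 = 9, P'3 = 11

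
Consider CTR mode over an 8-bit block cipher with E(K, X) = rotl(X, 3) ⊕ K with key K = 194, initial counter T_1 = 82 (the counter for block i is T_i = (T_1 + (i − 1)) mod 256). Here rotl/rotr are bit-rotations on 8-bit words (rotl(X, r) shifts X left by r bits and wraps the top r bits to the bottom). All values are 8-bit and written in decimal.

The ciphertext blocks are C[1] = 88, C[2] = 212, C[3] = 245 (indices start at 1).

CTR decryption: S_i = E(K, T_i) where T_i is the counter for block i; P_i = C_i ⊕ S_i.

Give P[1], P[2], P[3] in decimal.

P[1]: T = 82, S = E(K, T) = 80; 88 ⊕ 80 = 8.
P[2]: T = 83, S = E(K, T) = 88; 212 ⊕ 88 = 140.
P[3]: T = 84, S = E(K, T) = 96; 245 ⊕ 96 = 149.

P[1] = 8, P[2] = 140, P[3] = 149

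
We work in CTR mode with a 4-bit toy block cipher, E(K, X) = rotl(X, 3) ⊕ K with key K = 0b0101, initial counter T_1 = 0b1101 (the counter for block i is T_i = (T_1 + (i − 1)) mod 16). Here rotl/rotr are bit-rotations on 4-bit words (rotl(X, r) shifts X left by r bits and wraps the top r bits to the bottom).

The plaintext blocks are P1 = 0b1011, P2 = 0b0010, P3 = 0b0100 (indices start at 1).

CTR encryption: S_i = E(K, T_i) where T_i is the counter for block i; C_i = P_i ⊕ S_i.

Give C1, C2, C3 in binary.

C1: T = 0b1101, S = E(K, T) = 0b1011; 0b1011 ⊕ 0b1011 = 0b0000.
C2: T = 0b1110, S = E(K, T) = 0b0010; 0b0010 ⊕ 0b0010 = 0b0000.
C3: T = 0b1111, S = E(K, T) = 0b1010; 0b0100 ⊕ 0b1010 = 0b1110.

C1 = 0b0000, C2 = 0b0000, C3 = 0b1110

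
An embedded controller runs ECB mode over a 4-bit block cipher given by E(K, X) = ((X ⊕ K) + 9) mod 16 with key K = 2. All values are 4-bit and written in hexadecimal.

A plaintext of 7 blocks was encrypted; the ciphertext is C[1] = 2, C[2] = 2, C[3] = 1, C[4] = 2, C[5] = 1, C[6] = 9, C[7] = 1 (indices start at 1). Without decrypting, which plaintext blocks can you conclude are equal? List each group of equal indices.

P[1] = P[2] = P[4]; P[3] = P[5] = P[7]

ECB encrypts each block independently with the same key, so equal ciphertext blocks imply equal plaintext blocks.
C[1] = C[2] = C[4] = 2, so P[1] = P[2] = P[4].
C[3] = C[5] = C[7] = 1, so P[3] = P[5] = P[7].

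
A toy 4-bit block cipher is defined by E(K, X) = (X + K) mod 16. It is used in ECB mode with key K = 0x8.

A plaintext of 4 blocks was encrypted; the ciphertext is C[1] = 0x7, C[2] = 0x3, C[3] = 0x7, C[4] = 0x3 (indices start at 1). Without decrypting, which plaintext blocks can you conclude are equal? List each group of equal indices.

P[1] = P[3]; P[2] = P[4]

ECB encrypts each block independently with the same key, so equal ciphertext blocks imply equal plaintext blocks.
C[1] = C[3] = 0x7, so P[1] = P[3].
C[2] = C[4] = 0x3, so P[2] = P[4].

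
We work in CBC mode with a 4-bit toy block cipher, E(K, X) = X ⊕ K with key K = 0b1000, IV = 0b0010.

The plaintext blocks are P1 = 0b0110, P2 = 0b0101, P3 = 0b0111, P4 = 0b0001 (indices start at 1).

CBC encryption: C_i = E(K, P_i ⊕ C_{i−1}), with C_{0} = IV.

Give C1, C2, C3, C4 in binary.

C1 = 0b1100, C2 = 0b0001, C3 = 0b1110, C4 = 0b0111

C1: P1 ⊕ 0b0010 = 0b0100; E(K, 0b0100) = 0b1100.
C2: P2 ⊕ 0b1100 = 0b1001; E(K, 0b1001) = 0b0001.
C3: P3 ⊕ 0b0001 = 0b0110; E(K, 0b0110) = 0b1110.
C4: P4 ⊕ 0b1110 = 0b1111; E(K, 0b1111) = 0b0111.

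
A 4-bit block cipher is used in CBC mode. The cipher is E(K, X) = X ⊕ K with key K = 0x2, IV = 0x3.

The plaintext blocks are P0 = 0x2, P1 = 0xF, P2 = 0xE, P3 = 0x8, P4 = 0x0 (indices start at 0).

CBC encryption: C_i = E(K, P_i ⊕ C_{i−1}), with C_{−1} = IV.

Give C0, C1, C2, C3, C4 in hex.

C0: P0 ⊕ 0x3 = 0x1; E(K, 0x1) = 0x3.
C1: P1 ⊕ 0x3 = 0xC; E(K, 0xC) = 0xE.
C2: P2 ⊕ 0xE = 0x0; E(K, 0x0) = 0x2.
C3: P3 ⊕ 0x2 = 0xA; E(K, 0xA) = 0x8.
C4: P4 ⊕ 0x8 = 0x8; E(K, 0x8) = 0xA.

C0 = 0x3, C1 = 0xE, C2 = 0x2, C3 = 0x8, C4 = 0xA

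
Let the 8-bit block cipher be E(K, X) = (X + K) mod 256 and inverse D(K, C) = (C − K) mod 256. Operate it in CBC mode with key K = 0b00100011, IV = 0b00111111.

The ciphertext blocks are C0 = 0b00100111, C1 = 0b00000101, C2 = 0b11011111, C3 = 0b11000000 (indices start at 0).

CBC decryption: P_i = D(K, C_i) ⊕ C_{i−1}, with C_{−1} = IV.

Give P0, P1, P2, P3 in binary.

P0 = 0b00111011, P1 = 0b11000101, P2 = 0b10111001, P3 = 0b01000010

P0: D(K, 0b00100111) = 0b00000100; 0b00000100 ⊕ 0b00111111 = 0b00111011.
P1: D(K, 0b00000101) = 0b11100010; 0b11100010 ⊕ 0b00100111 = 0b11000101.
P2: D(K, 0b11011111) = 0b10111100; 0b10111100 ⊕ 0b00000101 = 0b10111001.
P3: D(K, 0b11000000) = 0b10011101; 0b10011101 ⊕ 0b11011111 = 0b01000010.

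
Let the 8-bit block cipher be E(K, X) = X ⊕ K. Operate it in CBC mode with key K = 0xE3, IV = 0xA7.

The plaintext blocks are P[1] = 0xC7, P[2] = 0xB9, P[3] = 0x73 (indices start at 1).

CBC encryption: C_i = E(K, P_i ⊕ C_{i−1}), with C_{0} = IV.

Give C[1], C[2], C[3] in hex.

C[1]: P[1] ⊕ 0xA7 = 0x60; E(K, 0x60) = 0x83.
C[2]: P[2] ⊕ 0x83 = 0x3A; E(K, 0x3A) = 0xD9.
C[3]: P[3] ⊕ 0xD9 = 0xAA; E(K, 0xAA) = 0x49.

C[1] = 0x83, C[2] = 0xD9, C[3] = 0x49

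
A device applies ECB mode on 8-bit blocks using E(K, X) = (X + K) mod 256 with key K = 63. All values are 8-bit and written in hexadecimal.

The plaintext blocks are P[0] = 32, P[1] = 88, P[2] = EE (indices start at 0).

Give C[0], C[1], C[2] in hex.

C[0] = 95, C[1] = EB, C[2] = 51

ECB encryption: C_i = E(K, P_i).
C[0]: E(K, 32) = 95.
C[1]: E(K, 88) = EB.
C[2]: E(K, EE) = 51.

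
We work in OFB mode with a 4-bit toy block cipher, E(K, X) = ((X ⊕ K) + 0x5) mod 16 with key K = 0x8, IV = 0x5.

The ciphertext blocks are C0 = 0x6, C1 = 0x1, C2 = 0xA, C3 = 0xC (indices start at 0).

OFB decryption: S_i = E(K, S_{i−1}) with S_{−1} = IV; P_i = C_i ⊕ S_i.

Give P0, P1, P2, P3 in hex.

P0 = 0x4, P1 = 0xE, P2 = 0x6, P3 = 0x5

P0: S = E(K, 0x5) = 0x2; 0x6 ⊕ 0x2 = 0x4.
P1: S = E(K, 0x2) = 0xF; 0x1 ⊕ 0xF = 0xE.
P2: S = E(K, 0xF) = 0xC; 0xA ⊕ 0xC = 0x6.
P3: S = E(K, 0xC) = 0x9; 0xC ⊕ 0x9 = 0x5.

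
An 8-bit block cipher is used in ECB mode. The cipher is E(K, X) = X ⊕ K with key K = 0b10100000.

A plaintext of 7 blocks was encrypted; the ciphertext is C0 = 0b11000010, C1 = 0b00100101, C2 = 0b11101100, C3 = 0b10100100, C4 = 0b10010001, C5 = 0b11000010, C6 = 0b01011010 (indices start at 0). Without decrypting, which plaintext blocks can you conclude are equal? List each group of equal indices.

P0 = P5

ECB encrypts each block independently with the same key, so equal ciphertext blocks imply equal plaintext blocks.
C0 = C5 = 0b11000010, so P0 = P5.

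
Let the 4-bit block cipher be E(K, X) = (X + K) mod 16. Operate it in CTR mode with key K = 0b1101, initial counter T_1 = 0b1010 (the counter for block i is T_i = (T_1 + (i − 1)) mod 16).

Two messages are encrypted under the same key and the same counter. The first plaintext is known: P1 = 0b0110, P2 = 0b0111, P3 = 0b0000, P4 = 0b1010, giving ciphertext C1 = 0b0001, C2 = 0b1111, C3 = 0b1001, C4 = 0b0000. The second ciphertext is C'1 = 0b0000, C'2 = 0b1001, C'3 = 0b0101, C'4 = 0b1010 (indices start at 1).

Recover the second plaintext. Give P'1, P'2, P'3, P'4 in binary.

In CTR with a reused counter, both messages share the same keystream S_i, so C_i ⊕ C'_i = P_i ⊕ P'_i and thus P'_i = P_i ⊕ C_i ⊕ C'_i.
P'1: 0b0110 ⊕ 0b0001 ⊕ 0b0000 = 0b0111.
P'2: 0b0111 ⊕ 0b1111 ⊕ 0b1001 = 0b0001.
P'3: 0b0000 ⊕ 0b1001 ⊕ 0b0101 = 0b1100.
P'4: 0b1010 ⊕ 0b0000 ⊕ 0b1010 = 0b0000.

P'1 = 0b0111, P'2 = 0b0001, P'3 = 0b1100, P'4 = 0b0000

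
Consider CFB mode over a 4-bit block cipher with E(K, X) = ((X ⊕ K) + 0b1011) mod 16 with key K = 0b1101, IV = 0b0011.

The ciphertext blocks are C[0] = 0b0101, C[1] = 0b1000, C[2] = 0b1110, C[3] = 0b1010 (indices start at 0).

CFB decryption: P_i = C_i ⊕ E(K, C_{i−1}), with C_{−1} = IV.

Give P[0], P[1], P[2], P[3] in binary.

P[0] = 0b1100, P[1] = 0b1011, P[2] = 0b1110, P[3] = 0b0100

P[0]: E(K, 0b0011) = 0b1001; 0b0101 ⊕ 0b1001 = 0b1100.
P[1]: E(K, 0b0101) = 0b0011; 0b1000 ⊕ 0b0011 = 0b1011.
P[2]: E(K, 0b1000) = 0b0000; 0b1110 ⊕ 0b0000 = 0b1110.
P[3]: E(K, 0b1110) = 0b1110; 0b1010 ⊕ 0b1110 = 0b0100.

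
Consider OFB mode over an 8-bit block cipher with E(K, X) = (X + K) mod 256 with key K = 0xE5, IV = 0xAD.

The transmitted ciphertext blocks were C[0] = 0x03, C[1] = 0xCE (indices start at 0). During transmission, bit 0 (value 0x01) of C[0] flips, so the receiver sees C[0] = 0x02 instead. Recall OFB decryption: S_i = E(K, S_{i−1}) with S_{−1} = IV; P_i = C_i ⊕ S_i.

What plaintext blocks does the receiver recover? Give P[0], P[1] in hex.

P[0] = 0x90, P[1] = 0xB9

Only C[0] changed, to 0x02. In OFB, a change in C_i flips the same bit in P_i only; the keystream is unaffected. Decrypting the received ciphertext:
P[0]: S = E(K, 0xAD) = 0x92; 0x02 ⊕ 0x92 = 0x90.
P[1]: S = E(K, 0x92) = 0x77; 0xCE ⊕ 0x77 = 0xB9.
Blocks that differ from the original plaintext: P[0].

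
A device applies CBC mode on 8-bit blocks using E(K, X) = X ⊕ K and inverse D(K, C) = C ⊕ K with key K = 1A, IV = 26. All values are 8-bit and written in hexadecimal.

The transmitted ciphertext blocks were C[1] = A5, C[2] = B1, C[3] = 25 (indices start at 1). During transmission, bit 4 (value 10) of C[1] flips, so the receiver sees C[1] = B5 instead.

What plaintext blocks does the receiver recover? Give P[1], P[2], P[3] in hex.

CBC decryption: P_i = D(K, C_i) ⊕ C_{i−1}, with C_{0} = IV.
Only C[1] changed, to B5. In CBC, a change in C_i garbles P_i and flips the same bit in P_{i+1}. Decrypting the received ciphertext:
P[1]: D(K, B5) = AF; AF ⊕ 26 = 89.
P[2]: D(K, B1) = AB; AB ⊕ B5 = 1E.
P[3]: D(K, 25) = 3F; 3F ⊕ B1 = 8E.
Blocks that differ from the original plaintext: P[1], P[2].

P[1] = 89, P[2] = 1E, P[3] = 8E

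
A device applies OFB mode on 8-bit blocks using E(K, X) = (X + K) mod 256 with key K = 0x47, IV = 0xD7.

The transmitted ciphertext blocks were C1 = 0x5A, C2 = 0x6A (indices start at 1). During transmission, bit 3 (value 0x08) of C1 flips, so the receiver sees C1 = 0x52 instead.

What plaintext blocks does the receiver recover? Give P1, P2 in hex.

P1 = 0x4C, P2 = 0x0F

OFB decryption: S_i = E(K, S_{i−1}) with S_{0} = IV; P_i = C_i ⊕ S_i.
Only C1 changed, to 0x52. In OFB, a change in C_i flips the same bit in P_i only; the keystream is unaffected. Decrypting the received ciphertext:
P1: S = E(K, 0xD7) = 0x1E; 0x52 ⊕ 0x1E = 0x4C.
P2: S = E(K, 0x1E) = 0x65; 0x6A ⊕ 0x65 = 0x0F.
Blocks that differ from the original plaintext: P1.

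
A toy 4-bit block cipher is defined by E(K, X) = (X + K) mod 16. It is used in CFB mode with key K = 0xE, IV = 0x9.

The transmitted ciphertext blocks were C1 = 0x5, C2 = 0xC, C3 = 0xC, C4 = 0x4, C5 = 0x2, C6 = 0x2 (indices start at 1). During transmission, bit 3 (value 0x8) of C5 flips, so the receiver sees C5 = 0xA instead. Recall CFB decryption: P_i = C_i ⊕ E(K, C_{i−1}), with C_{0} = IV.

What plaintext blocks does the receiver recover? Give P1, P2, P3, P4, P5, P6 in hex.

P1 = 0x2, P2 = 0xF, P3 = 0x6, P4 = 0xE, P5 = 0x8, P6 = 0xA

Only C5 changed, to 0xA. In CFB, a change in C_i flips the same bit in P_i and garbles P_{i+1}. Decrypting the received ciphertext:
P1: E(K, 0x9) = 0x7; 0x5 ⊕ 0x7 = 0x2.
P2: E(K, 0x5) = 0x3; 0xC ⊕ 0x3 = 0xF.
P3: E(K, 0xC) = 0xA; 0xC ⊕ 0xA = 0x6.
P4: E(K, 0xC) = 0xA; 0x4 ⊕ 0xA = 0xE.
P5: E(K, 0x4) = 0x2; 0xA ⊕ 0x2 = 0x8.
P6: E(K, 0xA) = 0x8; 0x2 ⊕ 0x8 = 0xA.
Blocks that differ from the original plaintext: P5, P6.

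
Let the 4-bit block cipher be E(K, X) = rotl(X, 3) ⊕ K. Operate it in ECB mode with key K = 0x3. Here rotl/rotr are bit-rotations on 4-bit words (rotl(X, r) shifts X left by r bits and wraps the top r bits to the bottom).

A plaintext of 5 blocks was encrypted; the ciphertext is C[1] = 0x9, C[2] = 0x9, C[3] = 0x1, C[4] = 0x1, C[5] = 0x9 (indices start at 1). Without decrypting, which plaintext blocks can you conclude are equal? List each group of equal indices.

P[1] = P[2] = P[5]; P[3] = P[4]

ECB encrypts each block independently with the same key, so equal ciphertext blocks imply equal plaintext blocks.
C[1] = C[2] = C[5] = 0x9, so P[1] = P[2] = P[5].
C[3] = C[4] = 0x1, so P[3] = P[4].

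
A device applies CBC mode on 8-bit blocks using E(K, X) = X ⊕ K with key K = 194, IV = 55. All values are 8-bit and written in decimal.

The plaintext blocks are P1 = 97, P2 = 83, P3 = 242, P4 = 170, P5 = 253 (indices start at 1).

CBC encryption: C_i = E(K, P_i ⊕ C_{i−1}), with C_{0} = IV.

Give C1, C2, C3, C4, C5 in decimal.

C1: P1 ⊕ 55 = 86; E(K, 86) = 148.
C2: P2 ⊕ 148 = 199; E(K, 199) = 5.
C3: P3 ⊕ 5 = 247; E(K, 247) = 53.
C4: P4 ⊕ 53 = 159; E(K, 159) = 93.
C5: P5 ⊕ 93 = 160; E(K, 160) = 98.

C1 = 148, C2 = 5, C3 = 53, C4 = 93, C5 = 98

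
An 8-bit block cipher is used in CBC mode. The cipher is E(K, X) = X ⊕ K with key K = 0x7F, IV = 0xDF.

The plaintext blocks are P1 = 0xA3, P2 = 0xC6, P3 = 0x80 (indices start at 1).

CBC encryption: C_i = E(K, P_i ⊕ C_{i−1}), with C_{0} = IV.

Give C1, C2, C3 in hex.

C1: P1 ⊕ 0xDF = 0x7C; E(K, 0x7C) = 0x03.
C2: P2 ⊕ 0x03 = 0xC5; E(K, 0xC5) = 0xBA.
C3: P3 ⊕ 0xBA = 0x3A; E(K, 0x3A) = 0x45.

C1 = 0x03, C2 = 0xBA, C3 = 0x45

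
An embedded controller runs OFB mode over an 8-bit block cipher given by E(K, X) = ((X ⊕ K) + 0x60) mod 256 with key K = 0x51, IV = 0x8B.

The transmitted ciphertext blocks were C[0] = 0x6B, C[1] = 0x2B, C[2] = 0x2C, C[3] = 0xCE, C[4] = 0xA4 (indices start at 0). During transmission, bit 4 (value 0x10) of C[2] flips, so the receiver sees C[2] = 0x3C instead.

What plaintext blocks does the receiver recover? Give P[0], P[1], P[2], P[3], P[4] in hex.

OFB decryption: S_i = E(K, S_{i−1}) with S_{−1} = IV; P_i = C_i ⊕ S_i.
Only C[2] changed, to 0x3C. In OFB, a change in C_i flips the same bit in P_i only; the keystream is unaffected. Decrypting the received ciphertext:
P[0]: S = E(K, 0x8B) = 0x3A; 0x6B ⊕ 0x3A = 0x51.
P[1]: S = E(K, 0x3A) = 0xCB; 0x2B ⊕ 0xCB = 0xE0.
P[2]: S = E(K, 0xCB) = 0xFA; 0x3C ⊕ 0xFA = 0xC6.
P[3]: S = E(K, 0xFA) = 0x0B; 0xCE ⊕ 0x0B = 0xC5.
P[4]: S = E(K, 0x0B) = 0xBA; 0xA4 ⊕ 0xBA = 0x1E.
Blocks that differ from the original plaintext: P[2].

P[0] = 0x51, P[1] = 0xE0, P[2] = 0xC6, P[3] = 0xC5, P[4] = 0x1E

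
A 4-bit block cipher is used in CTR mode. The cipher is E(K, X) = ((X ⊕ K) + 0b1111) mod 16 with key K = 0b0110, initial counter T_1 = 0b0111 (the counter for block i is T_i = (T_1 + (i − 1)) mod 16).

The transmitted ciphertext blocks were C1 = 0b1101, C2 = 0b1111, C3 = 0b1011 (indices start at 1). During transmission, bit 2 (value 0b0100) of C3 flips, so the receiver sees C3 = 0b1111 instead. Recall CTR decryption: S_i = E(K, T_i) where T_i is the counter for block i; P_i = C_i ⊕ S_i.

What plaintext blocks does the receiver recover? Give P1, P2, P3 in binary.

P1 = 0b1101, P2 = 0b0010, P3 = 0b0001

Only C3 changed, to 0b1111. In CTR, a change in C_i flips the same bit in P_i only; the keystream is unaffected. Decrypting the received ciphertext:
P1: T = 0b0111, S = E(K, T) = 0b0000; 0b1101 ⊕ 0b0000 = 0b1101.
P2: T = 0b1000, S = E(K, T) = 0b1101; 0b1111 ⊕ 0b1101 = 0b0010.
P3: T = 0b1001, S = E(K, T) = 0b1110; 0b1111 ⊕ 0b1110 = 0b0001.
Blocks that differ from the original plaintext: P3.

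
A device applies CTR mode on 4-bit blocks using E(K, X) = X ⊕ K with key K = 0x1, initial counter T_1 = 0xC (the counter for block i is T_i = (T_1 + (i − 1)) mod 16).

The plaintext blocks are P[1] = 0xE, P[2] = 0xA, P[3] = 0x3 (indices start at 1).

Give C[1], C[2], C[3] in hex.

CTR encryption: S_i = E(K, T_i) where T_i is the counter for block i; C_i = P_i ⊕ S_i.
C[1]: T = 0xC, S = E(K, T) = 0xD; 0xE ⊕ 0xD = 0x3.
C[2]: T = 0xD, S = E(K, T) = 0xC; 0xA ⊕ 0xC = 0x6.
C[3]: T = 0xE, S = E(K, T) = 0xF; 0x3 ⊕ 0xF = 0xC.

C[1] = 0x3, C[2] = 0x6, C[3] = 0xC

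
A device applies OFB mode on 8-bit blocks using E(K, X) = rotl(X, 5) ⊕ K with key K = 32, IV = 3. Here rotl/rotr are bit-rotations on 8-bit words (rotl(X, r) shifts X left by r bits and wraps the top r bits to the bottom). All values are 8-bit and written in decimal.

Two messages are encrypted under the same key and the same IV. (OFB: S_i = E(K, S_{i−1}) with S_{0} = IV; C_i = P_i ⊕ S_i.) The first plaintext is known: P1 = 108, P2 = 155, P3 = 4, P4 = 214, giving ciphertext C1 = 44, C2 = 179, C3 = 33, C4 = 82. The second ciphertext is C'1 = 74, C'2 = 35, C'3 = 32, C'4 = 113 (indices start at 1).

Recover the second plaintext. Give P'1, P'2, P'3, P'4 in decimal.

P'1 = 10, P'2 = 11, P'3 = 5, P'4 = 245

In OFB with a reused IV, both messages share the same keystream S_i, so C_i ⊕ C'_i = P_i ⊕ P'_i and thus P'_i = P_i ⊕ C_i ⊕ C'_i.
P'1: 108 ⊕ 44 ⊕ 74 = 10.
P'2: 155 ⊕ 179 ⊕ 35 = 11.
P'3: 4 ⊕ 33 ⊕ 32 = 5.
P'4: 214 ⊕ 82 ⊕ 113 = 245.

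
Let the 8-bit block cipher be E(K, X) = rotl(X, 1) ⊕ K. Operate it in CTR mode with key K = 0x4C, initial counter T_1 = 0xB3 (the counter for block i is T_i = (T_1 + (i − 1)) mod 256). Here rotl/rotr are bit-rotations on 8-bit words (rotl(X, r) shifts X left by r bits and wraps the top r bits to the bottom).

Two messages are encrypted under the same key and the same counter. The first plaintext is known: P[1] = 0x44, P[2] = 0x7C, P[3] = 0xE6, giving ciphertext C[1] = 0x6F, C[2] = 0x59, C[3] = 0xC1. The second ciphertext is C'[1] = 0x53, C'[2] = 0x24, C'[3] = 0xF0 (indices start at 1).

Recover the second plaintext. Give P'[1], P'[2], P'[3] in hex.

P'[1] = 0x78, P'[2] = 0x01, P'[3] = 0xD7

In CTR with a reused counter, both messages share the same keystream S_i, so C_i ⊕ C'_i = P_i ⊕ P'_i and thus P'_i = P_i ⊕ C_i ⊕ C'_i.
P'[1]: 0x44 ⊕ 0x6F ⊕ 0x53 = 0x78.
P'[2]: 0x7C ⊕ 0x59 ⊕ 0x24 = 0x01.
P'[3]: 0xE6 ⊕ 0xC1 ⊕ 0xF0 = 0xD7.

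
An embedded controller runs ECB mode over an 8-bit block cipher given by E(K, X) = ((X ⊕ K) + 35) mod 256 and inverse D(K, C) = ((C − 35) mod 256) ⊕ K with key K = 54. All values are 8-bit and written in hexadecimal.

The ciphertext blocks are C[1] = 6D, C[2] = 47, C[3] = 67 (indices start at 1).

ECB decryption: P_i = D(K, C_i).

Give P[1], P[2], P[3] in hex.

P[1] = 6C, P[2] = 46, P[3] = 66

P[1]: D(K, 6D) = 6C.
P[2]: D(K, 47) = 46.
P[3]: D(K, 67) = 66.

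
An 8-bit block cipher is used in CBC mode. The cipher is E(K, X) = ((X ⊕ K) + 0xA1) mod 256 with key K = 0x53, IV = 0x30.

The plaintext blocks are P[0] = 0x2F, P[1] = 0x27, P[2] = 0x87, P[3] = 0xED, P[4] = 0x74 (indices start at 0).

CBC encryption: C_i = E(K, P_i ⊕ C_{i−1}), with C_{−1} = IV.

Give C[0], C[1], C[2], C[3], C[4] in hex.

C[0]: P[0] ⊕ 0x30 = 0x1F; E(K, 0x1F) = 0xED.
C[1]: P[1] ⊕ 0xED = 0xCA; E(K, 0xCA) = 0x3A.
C[2]: P[2] ⊕ 0x3A = 0xBD; E(K, 0xBD) = 0x8F.
C[3]: P[3] ⊕ 0x8F = 0x62; E(K, 0x62) = 0xD2.
C[4]: P[4] ⊕ 0xD2 = 0xA6; E(K, 0xA6) = 0x96.

C[0] = 0xED, C[1] = 0x3A, C[2] = 0x8F, C[3] = 0xD2, C[4] = 0x96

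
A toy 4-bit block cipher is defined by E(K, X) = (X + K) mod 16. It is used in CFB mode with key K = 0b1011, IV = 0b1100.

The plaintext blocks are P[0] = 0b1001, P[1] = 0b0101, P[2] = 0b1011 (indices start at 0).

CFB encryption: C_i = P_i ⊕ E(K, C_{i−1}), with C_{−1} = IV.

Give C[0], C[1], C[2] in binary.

C[0]: E(K, 0b1100) = 0b0111; 0b1001 ⊕ 0b0111 = 0b1110.
C[1]: E(K, 0b1110) = 0b1001; 0b0101 ⊕ 0b1001 = 0b1100.
C[2]: E(K, 0b1100) = 0b0111; 0b1011 ⊕ 0b0111 = 0b1100.

C[0] = 0b1110, C[1] = 0b1100, C[2] = 0b1100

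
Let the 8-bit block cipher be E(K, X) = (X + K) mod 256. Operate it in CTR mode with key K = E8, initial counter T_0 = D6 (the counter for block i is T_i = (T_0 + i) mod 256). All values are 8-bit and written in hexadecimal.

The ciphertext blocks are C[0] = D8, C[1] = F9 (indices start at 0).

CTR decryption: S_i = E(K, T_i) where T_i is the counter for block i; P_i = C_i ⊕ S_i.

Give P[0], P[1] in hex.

P[0]: T = D6, S = E(K, T) = BE; D8 ⊕ BE = 66.
P[1]: T = D7, S = E(K, T) = BF; F9 ⊕ BF = 46.

P[0] = 66, P[1] = 46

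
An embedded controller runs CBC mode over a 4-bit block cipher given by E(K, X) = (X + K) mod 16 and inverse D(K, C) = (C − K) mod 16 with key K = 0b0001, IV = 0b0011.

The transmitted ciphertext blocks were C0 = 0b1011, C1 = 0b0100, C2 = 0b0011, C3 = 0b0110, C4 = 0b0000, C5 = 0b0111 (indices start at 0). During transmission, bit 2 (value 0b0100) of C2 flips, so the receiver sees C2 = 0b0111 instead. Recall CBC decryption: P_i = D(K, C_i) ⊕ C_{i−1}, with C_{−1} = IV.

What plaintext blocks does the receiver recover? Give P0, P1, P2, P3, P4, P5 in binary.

P0 = 0b1001, P1 = 0b1000, P2 = 0b0010, P3 = 0b0010, P4 = 0b1001, P5 = 0b0110

Only C2 changed, to 0b0111. In CBC, a change in C_i garbles P_i and flips the same bit in P_{i+1}. Decrypting the received ciphertext:
P0: D(K, 0b1011) = 0b1010; 0b1010 ⊕ 0b0011 = 0b1001.
P1: D(K, 0b0100) = 0b0011; 0b0011 ⊕ 0b1011 = 0b1000.
P2: D(K, 0b0111) = 0b0110; 0b0110 ⊕ 0b0100 = 0b0010.
P3: D(K, 0b0110) = 0b0101; 0b0101 ⊕ 0b0111 = 0b0010.
P4: D(K, 0b0000) = 0b1111; 0b1111 ⊕ 0b0110 = 0b1001.
P5: D(K, 0b0111) = 0b0110; 0b0110 ⊕ 0b0000 = 0b0110.
Blocks that differ from the original plaintext: P2, P3.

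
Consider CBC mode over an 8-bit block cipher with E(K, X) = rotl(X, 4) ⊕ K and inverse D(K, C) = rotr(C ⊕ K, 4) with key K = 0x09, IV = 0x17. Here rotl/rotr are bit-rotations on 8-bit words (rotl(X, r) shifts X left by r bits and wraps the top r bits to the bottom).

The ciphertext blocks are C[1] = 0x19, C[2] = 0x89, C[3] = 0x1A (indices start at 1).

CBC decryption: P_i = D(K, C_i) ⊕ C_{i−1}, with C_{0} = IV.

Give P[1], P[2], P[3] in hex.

P[1] = 0x16, P[2] = 0x11, P[3] = 0xB8

P[1]: D(K, 0x19) = 0x01; 0x01 ⊕ 0x17 = 0x16.
P[2]: D(K, 0x89) = 0x08; 0x08 ⊕ 0x19 = 0x11.
P[3]: D(K, 0x1A) = 0x31; 0x31 ⊕ 0x89 = 0xB8.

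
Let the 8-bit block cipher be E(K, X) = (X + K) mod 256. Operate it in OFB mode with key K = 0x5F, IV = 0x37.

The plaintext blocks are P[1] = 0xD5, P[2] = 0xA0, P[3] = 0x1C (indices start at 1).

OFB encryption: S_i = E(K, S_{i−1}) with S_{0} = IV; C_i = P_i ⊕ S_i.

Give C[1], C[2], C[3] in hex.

C[1]: S = E(K, 0x37) = 0x96; 0xD5 ⊕ 0x96 = 0x43.
C[2]: S = E(K, 0x96) = 0xF5; 0xA0 ⊕ 0xF5 = 0x55.
C[3]: S = E(K, 0xF5) = 0x54; 0x1C ⊕ 0x54 = 0x48.

C[1] = 0x43, C[2] = 0x55, C[3] = 0x48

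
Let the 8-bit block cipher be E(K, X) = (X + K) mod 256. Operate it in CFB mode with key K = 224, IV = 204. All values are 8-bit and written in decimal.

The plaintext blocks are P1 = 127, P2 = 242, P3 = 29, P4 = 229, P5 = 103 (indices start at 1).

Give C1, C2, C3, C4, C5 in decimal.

C1 = 211, C2 = 65, C3 = 60, C4 = 249, C5 = 190

CFB encryption: C_i = P_i ⊕ E(K, C_{i−1}), with C_{0} = IV.
C1: E(K, 204) = 172; 127 ⊕ 172 = 211.
C2: E(K, 211) = 179; 242 ⊕ 179 = 65.
C3: E(K, 65) = 33; 29 ⊕ 33 = 60.
C4: E(K, 60) = 28; 229 ⊕ 28 = 249.
C5: E(K, 249) = 217; 103 ⊕ 217 = 190.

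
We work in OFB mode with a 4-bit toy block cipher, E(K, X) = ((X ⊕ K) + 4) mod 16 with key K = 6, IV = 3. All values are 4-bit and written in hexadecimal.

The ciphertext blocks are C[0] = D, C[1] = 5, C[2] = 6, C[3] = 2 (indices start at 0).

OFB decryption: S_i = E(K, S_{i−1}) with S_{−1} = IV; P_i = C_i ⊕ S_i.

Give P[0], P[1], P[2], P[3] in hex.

P[0] = 4, P[1] = 6, P[2] = F, P[3] = 1

P[0]: S = E(K, 3) = 9; D ⊕ 9 = 4.
P[1]: S = E(K, 9) = 3; 5 ⊕ 3 = 6.
P[2]: S = E(K, 3) = 9; 6 ⊕ 9 = F.
P[3]: S = E(K, 9) = 3; 2 ⊕ 3 = 1.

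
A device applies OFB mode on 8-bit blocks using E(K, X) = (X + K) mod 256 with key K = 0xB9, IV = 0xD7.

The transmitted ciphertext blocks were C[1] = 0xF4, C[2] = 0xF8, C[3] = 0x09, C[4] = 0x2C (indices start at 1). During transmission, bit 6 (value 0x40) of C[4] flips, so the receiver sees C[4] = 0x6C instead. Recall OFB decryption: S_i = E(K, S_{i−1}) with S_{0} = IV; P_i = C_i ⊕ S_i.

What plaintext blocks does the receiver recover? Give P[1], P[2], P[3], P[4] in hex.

Only C[4] changed, to 0x6C. In OFB, a change in C_i flips the same bit in P_i only; the keystream is unaffected. Decrypting the received ciphertext:
P[1]: S = E(K, 0xD7) = 0x90; 0xF4 ⊕ 0x90 = 0x64.
P[2]: S = E(K, 0x90) = 0x49; 0xF8 ⊕ 0x49 = 0xB1.
P[3]: S = E(K, 0x49) = 0x02; 0x09 ⊕ 0x02 = 0x0B.
P[4]: S = E(K, 0x02) = 0xBB; 0x6C ⊕ 0xBB = 0xD7.
Blocks that differ from the original plaintext: P[4].

P[1] = 0x64, P[2] = 0xB1, P[3] = 0x0B, P[4] = 0xD7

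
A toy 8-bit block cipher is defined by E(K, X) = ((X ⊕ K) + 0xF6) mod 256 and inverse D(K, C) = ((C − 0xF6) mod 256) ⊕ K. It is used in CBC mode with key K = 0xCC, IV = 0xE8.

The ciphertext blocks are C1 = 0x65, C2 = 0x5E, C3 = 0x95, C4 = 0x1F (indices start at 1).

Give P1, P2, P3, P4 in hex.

P1 = 0x4B, P2 = 0xC1, P3 = 0x0D, P4 = 0x70

CBC decryption: P_i = D(K, C_i) ⊕ C_{i−1}, with C_{0} = IV.
P1: D(K, 0x65) = 0xA3; 0xA3 ⊕ 0xE8 = 0x4B.
P2: D(K, 0x5E) = 0xA4; 0xA4 ⊕ 0x65 = 0xC1.
P3: D(K, 0x95) = 0x53; 0x53 ⊕ 0x5E = 0x0D.
P4: D(K, 0x1F) = 0xE5; 0xE5 ⊕ 0x95 = 0x70.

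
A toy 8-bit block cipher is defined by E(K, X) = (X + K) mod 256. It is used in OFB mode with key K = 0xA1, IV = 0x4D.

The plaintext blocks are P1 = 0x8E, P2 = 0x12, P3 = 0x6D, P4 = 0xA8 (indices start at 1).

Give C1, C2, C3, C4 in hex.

C1 = 0x60, C2 = 0x9D, C3 = 0x5D, C4 = 0x79

OFB encryption: S_i = E(K, S_{i−1}) with S_{0} = IV; C_i = P_i ⊕ S_i.
C1: S = E(K, 0x4D) = 0xEE; 0x8E ⊕ 0xEE = 0x60.
C2: S = E(K, 0xEE) = 0x8F; 0x12 ⊕ 0x8F = 0x9D.
C3: S = E(K, 0x8F) = 0x30; 0x6D ⊕ 0x30 = 0x5D.
C4: S = E(K, 0x30) = 0xD1; 0xA8 ⊕ 0xD1 = 0x79.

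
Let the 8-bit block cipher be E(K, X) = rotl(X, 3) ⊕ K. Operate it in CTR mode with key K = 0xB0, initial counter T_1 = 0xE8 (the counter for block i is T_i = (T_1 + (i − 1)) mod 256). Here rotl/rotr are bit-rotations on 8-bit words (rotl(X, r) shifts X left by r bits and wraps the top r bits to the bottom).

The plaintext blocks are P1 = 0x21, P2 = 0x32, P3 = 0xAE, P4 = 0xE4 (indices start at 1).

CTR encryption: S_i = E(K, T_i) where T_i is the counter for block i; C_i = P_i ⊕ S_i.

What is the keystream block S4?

C1: T = 0xE8, S = E(K, T) = 0xF7; 0x21 ⊕ 0xF7 = 0xD6.
C2: T = 0xE9, S = E(K, T) = 0xFF; 0x32 ⊕ 0xFF = 0xCD.
C3: T = 0xEA, S = E(K, T) = 0xE7; 0xAE ⊕ 0xE7 = 0x49.
C4: T = 0xEB, S = E(K, T) = 0xEF; 0xE4 ⊕ 0xEF = 0x0B.
So S4 = 0xEF.

0xEF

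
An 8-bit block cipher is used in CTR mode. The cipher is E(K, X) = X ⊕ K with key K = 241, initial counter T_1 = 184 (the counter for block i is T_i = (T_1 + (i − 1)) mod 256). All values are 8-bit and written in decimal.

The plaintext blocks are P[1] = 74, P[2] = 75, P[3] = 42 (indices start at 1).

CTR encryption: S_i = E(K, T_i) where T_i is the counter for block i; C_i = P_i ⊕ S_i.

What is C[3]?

C[3] = 97

C[1]: T = 184, S = E(K, T) = 73; 74 ⊕ 73 = 3.
C[2]: T = 185, S = E(K, T) = 72; 75 ⊕ 72 = 3.
C[3]: T = 186, S = E(K, T) = 75; 42 ⊕ 75 = 97.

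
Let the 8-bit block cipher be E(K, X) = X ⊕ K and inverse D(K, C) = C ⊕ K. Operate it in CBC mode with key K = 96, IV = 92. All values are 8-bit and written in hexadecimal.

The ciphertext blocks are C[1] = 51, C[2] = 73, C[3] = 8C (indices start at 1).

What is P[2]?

P[2] = B4

CBC decryption: P_i = D(K, C_i) ⊕ C_{i−1}, with C_{0} = IV.
P[2]: D(K, 73) = E5; E5 ⊕ 51 = B4.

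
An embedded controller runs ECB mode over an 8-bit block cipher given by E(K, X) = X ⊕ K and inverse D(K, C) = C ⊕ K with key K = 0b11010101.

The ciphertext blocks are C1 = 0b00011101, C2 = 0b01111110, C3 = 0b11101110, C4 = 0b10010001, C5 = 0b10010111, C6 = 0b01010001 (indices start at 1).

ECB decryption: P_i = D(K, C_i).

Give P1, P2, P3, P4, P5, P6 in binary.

P1 = 0b11001000, P2 = 0b10101011, P3 = 0b00111011, P4 = 0b01000100, P5 = 0b01000010, P6 = 0b10000100

P1: D(K, 0b00011101) = 0b11001000.
P2: D(K, 0b01111110) = 0b10101011.
P3: D(K, 0b11101110) = 0b00111011.
P4: D(K, 0b10010001) = 0b01000100.
P5: D(K, 0b10010111) = 0b01000010.
P6: D(K, 0b01010001) = 0b10000100.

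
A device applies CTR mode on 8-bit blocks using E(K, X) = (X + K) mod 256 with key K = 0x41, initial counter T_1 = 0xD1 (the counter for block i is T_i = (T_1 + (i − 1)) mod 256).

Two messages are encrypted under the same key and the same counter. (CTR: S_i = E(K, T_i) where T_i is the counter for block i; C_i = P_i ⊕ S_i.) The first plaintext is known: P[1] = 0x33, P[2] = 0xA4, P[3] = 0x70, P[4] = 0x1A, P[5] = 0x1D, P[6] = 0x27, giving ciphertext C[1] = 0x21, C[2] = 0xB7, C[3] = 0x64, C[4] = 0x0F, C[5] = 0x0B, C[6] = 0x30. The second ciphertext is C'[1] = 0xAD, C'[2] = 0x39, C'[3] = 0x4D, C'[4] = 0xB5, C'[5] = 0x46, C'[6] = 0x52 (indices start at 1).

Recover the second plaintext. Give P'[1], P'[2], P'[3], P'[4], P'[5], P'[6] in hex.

In CTR with a reused counter, both messages share the same keystream S_i, so C_i ⊕ C'_i = P_i ⊕ P'_i and thus P'_i = P_i ⊕ C_i ⊕ C'_i.
P'[1]: 0x33 ⊕ 0x21 ⊕ 0xAD = 0xBF.
P'[2]: 0xA4 ⊕ 0xB7 ⊕ 0x39 = 0x2A.
P'[3]: 0x70 ⊕ 0x64 ⊕ 0x4D = 0x59.
P'[4]: 0x1A ⊕ 0x0F ⊕ 0xB5 = 0xA0.
P'[5]: 0x1D ⊕ 0x0B ⊕ 0x46 = 0x50.
P'[6]: 0x27 ⊕ 0x30 ⊕ 0x52 = 0x45.

P'[1] = 0xBF, P'[2] = 0x2A, P'[3] = 0x59, P'[4] = 0xA0, P'[5] = 0x50, P'[6] = 0x45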